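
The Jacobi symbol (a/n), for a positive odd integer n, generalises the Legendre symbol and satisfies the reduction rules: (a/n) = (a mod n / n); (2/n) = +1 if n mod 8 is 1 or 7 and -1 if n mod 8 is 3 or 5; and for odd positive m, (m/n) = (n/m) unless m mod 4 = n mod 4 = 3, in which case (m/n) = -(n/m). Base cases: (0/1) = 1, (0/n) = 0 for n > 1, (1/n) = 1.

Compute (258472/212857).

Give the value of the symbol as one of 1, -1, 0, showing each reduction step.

-1

(258472/212857) = (45615/212857)   [reduce mod 212857]
reciprocity: (45615/212857) = +1·(212857/45615) since 45615 mod 4 = 3, 212857 mod 4 = 1; sign now +1
(212857/45615) = (30397/45615)   [reduce mod 45615]
reciprocity: (30397/45615) = +1·(45615/30397) since 30397 mod 4 = 1, 45615 mod 4 = 3; sign now +1
(45615/30397) = (15218/30397)   [reduce mod 30397]
15218 = 2^1·7609; (2/30397) = -1 since 30397 mod 8 = 5, so (15218/30397) = (-1)^1·(7609/30397); sign now -1
reciprocity: (7609/30397) = +1·(30397/7609) since 7609 mod 4 = 1, 30397 mod 4 = 1; sign now -1
(30397/7609) = (7570/7609)   [reduce mod 7609]
7570 = 2^1·3785; (2/7609) = +1 since 7609 mod 8 = 1, so (7570/7609) = (+1)^1·(3785/7609); sign now -1
reciprocity: (3785/7609) = +1·(7609/3785) since 3785 mod 4 = 1, 7609 mod 4 = 1; sign now -1
(7609/3785) = (39/3785)   [reduce mod 3785]
reciprocity: (39/3785) = +1·(3785/39) since 39 mod 4 = 3, 3785 mod 4 = 1; sign now -1
(3785/39) = (2/39)   [reduce mod 39]
2 = 2^1·1; (2/39) = +1 since 39 mod 8 = 7, so (2/39) = (+1)^1·(1/39); sign now -1
(1/39) = 1; final value = sign = -1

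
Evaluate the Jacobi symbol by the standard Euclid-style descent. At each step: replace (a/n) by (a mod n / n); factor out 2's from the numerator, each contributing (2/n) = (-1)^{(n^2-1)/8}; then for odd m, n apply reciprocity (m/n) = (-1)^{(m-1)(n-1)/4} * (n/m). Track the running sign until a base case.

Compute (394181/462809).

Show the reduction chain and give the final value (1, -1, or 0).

0

flip (394181/462809) -> (462809/394181): both odd, 394181 mod 4 = 1, 462809 mod 4 = 1, so the flip contributes +1; sign now +1
(462809/394181): 462809 mod 394181 = 68628, so (462809/394181) = (68628/394181)
factor out 2^2: 68628 = 2^2·17157; with 394181 mod 8 = 5, (2/394181) = -1; sign now +1; continue with (17157/394181)
flip (17157/394181) -> (394181/17157): both odd, 17157 mod 4 = 1, 394181 mod 4 = 1, so the flip contributes +1; sign now +1
(394181/17157): 394181 mod 17157 = 16727, so (394181/17157) = (16727/17157)
flip (16727/17157) -> (17157/16727): both odd, 16727 mod 4 = 3, 17157 mod 4 = 1, so the flip contributes +1; sign now +1
(17157/16727): 17157 mod 16727 = 430, so (17157/16727) = (430/16727)
factor out 2^1: 430 = 2^1·215; with 16727 mod 8 = 7, (2/16727) = +1; sign now +1; continue with (215/16727)
flip (215/16727) -> (16727/215): both odd, 215 mod 4 = 3, 16727 mod 4 = 3, so the flip contributes -1; sign now -1
(16727/215): 16727 mod 215 = 172, so (16727/215) = (172/215)
factor out 2^2: 172 = 2^2·43; with 215 mod 8 = 7, (2/215) = +1; sign now -1; continue with (43/215)
flip (43/215) -> (215/43): both odd, 43 mod 4 = 3, 215 mod 4 = 3, so the flip contributes -1; sign now +1
(215/43): 215 mod 43 = 0, so (215/43) = (0/43)
reached (0/43); gcd(a, n) > 1, so (0/43) = 0 and the symbol is 0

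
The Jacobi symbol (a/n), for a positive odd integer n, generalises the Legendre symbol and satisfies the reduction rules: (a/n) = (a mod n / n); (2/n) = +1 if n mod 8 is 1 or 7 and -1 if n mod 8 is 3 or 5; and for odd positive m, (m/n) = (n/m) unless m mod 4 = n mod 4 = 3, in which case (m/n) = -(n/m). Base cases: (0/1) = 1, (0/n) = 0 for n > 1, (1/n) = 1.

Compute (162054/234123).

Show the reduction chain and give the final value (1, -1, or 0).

0

162054 = 2^1·81027; (2/234123) = -1 since 234123 mod 8 = 3, so (162054/234123) = (-1)^1·(81027/234123); sign now -1
reciprocity: (81027/234123) = -1·(234123/81027) since 81027 mod 4 = 3, 234123 mod 4 = 3; sign now +1
(234123/81027) = (72069/81027)   [reduce mod 81027]
reciprocity: (72069/81027) = +1·(81027/72069) since 72069 mod 4 = 1, 81027 mod 4 = 3; sign now +1
(81027/72069) = (8958/72069)   [reduce mod 72069]
8958 = 2^1·4479; (2/72069) = -1 since 72069 mod 8 = 5, so (8958/72069) = (-1)^1·(4479/72069); sign now -1
reciprocity: (4479/72069) = +1·(72069/4479) since 4479 mod 4 = 3, 72069 mod 4 = 1; sign now -1
(72069/4479) = (405/4479)   [reduce mod 4479]
reciprocity: (405/4479) = +1·(4479/405) since 405 mod 4 = 1, 4479 mod 4 = 3; sign now -1
(4479/405) = (24/405)   [reduce mod 405]
24 = 2^3·3; (2/405) = -1 since 405 mod 8 = 5, so (24/405) = (-1)^3·(3/405); sign now +1
reciprocity: (3/405) = +1·(405/3) since 3 mod 4 = 3, 405 mod 4 = 1; sign now +1
(405/3) = (0/3)   [reduce mod 3]
(0/3) = 0   [gcd(a, n) > 1]; final value = 0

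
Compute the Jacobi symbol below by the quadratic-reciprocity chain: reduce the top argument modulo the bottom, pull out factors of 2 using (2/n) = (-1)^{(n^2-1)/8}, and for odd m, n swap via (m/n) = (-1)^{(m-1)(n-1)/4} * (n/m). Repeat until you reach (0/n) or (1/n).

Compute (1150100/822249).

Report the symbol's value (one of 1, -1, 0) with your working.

(1150100/822249) = (327851/822249)   [reduce mod 822249]
reciprocity: (327851/822249) = +1·(822249/327851) since 327851 mod 4 = 3, 822249 mod 4 = 1; sign now +1
(822249/327851) = (166547/327851)   [reduce mod 327851]
reciprocity: (166547/327851) = -1·(327851/166547) since 166547 mod 4 = 3, 327851 mod 4 = 3; sign now -1
(327851/166547) = (161304/166547)   [reduce mod 166547]
161304 = 2^3·20163; (2/166547) = -1 since 166547 mod 8 = 3, so (161304/166547) = (-1)^3·(20163/166547); sign now +1
reciprocity: (20163/166547) = -1·(166547/20163) since 20163 mod 4 = 3, 166547 mod 4 = 3; sign now -1
(166547/20163) = (5243/20163)   [reduce mod 20163]
reciprocity: (5243/20163) = -1·(20163/5243) since 5243 mod 4 = 3, 20163 mod 4 = 3; sign now +1
(20163/5243) = (4434/5243)   [reduce mod 5243]
4434 = 2^1·2217; (2/5243) = -1 since 5243 mod 8 = 3, so (4434/5243) = (-1)^1·(2217/5243); sign now -1
reciprocity: (2217/5243) = +1·(5243/2217) since 2217 mod 4 = 1, 5243 mod 4 = 3; sign now -1
(5243/2217) = (809/2217)   [reduce mod 2217]
reciprocity: (809/2217) = +1·(2217/809) since 809 mod 4 = 1, 2217 mod 4 = 1; sign now -1
(2217/809) = (599/809)   [reduce mod 809]
reciprocity: (599/809) = +1·(809/599) since 599 mod 4 = 3, 809 mod 4 = 1; sign now -1
(809/599) = (210/599)   [reduce mod 599]
210 = 2^1·105; (2/599) = +1 since 599 mod 8 = 7, so (210/599) = (+1)^1·(105/599); sign now -1
reciprocity: (105/599) = +1·(599/105) since 105 mod 4 = 1, 599 mod 4 = 3; sign now -1
(599/105) = (74/105)   [reduce mod 105]
74 = 2^1·37; (2/105) = +1 since 105 mod 8 = 1, so (74/105) = (+1)^1·(37/105); sign now -1
reciprocity: (37/105) = +1·(105/37) since 37 mod 4 = 1, 105 mod 4 = 1; sign now -1
(105/37) = (31/37)   [reduce mod 37]
reciprocity: (31/37) = +1·(37/31) since 31 mod 4 = 3, 37 mod 4 = 1; sign now -1
(37/31) = (6/31)   [reduce mod 31]
6 = 2^1·3; (2/31) = +1 since 31 mod 8 = 7, so (6/31) = (+1)^1·(3/31); sign now -1
reciprocity: (3/31) = -1·(31/3) since 3 mod 4 = 3, 31 mod 4 = 3; sign now +1
(31/3) = (1/3)   [reduce mod 3]
(1/3) = 1; final value = sign = +1

1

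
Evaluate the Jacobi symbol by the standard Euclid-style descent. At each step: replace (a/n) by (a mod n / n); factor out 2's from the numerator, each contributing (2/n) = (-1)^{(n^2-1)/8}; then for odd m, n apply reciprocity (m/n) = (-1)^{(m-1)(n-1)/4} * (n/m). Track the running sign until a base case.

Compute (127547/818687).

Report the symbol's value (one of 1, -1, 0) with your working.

1

flip (127547/818687) -> (818687/127547): both odd, 127547 mod 4 = 3, 818687 mod 4 = 3, so the flip contributes -1; sign now -1
(818687/127547): 818687 mod 127547 = 53405, so (818687/127547) = (53405/127547)
flip (53405/127547) -> (127547/53405): both odd, 53405 mod 4 = 1, 127547 mod 4 = 3, so the flip contributes +1; sign now -1
(127547/53405): 127547 mod 53405 = 20737, so (127547/53405) = (20737/53405)
flip (20737/53405) -> (53405/20737): both odd, 20737 mod 4 = 1, 53405 mod 4 = 1, so the flip contributes +1; sign now -1
(53405/20737): 53405 mod 20737 = 11931, so (53405/20737) = (11931/20737)
flip (11931/20737) -> (20737/11931): both odd, 11931 mod 4 = 3, 20737 mod 4 = 1, so the flip contributes +1; sign now -1
(20737/11931): 20737 mod 11931 = 8806, so (20737/11931) = (8806/11931)
factor out 2^1: 8806 = 2^1·4403; with 11931 mod 8 = 3, (2/11931) = -1; sign now +1; continue with (4403/11931)
flip (4403/11931) -> (11931/4403): both odd, 4403 mod 4 = 3, 11931 mod 4 = 3, so the flip contributes -1; sign now -1
(11931/4403): 11931 mod 4403 = 3125, so (11931/4403) = (3125/4403)
flip (3125/4403) -> (4403/3125): both odd, 3125 mod 4 = 1, 4403 mod 4 = 3, so the flip contributes +1; sign now -1
(4403/3125): 4403 mod 3125 = 1278, so (4403/3125) = (1278/3125)
factor out 2^1: 1278 = 2^1·639; with 3125 mod 8 = 5, (2/3125) = -1; sign now +1; continue with (639/3125)
flip (639/3125) -> (3125/639): both odd, 639 mod 4 = 3, 3125 mod 4 = 1, so the flip contributes +1; sign now +1
(3125/639): 3125 mod 639 = 569, so (3125/639) = (569/639)
flip (569/639) -> (639/569): both odd, 569 mod 4 = 1, 639 mod 4 = 3, so the flip contributes +1; sign now +1
(639/569): 639 mod 569 = 70, so (639/569) = (70/569)
factor out 2^1: 70 = 2^1·35; with 569 mod 8 = 1, (2/569) = +1; sign now +1; continue with (35/569)
flip (35/569) -> (569/35): both odd, 35 mod 4 = 3, 569 mod 4 = 1, so the flip contributes +1; sign now +1
(569/35): 569 mod 35 = 9, so (569/35) = (9/35)
flip (9/35) -> (35/9): both odd, 9 mod 4 = 1, 35 mod 4 = 3, so the flip contributes +1; sign now +1
(35/9): 35 mod 9 = 8, so (35/9) = (8/9)
factor out 2^3: 8 = 2^3·1; with 9 mod 8 = 1, (2/9) = +1; sign now +1; continue with (1/9)
reached (1/9) = 1, so the symbol is +1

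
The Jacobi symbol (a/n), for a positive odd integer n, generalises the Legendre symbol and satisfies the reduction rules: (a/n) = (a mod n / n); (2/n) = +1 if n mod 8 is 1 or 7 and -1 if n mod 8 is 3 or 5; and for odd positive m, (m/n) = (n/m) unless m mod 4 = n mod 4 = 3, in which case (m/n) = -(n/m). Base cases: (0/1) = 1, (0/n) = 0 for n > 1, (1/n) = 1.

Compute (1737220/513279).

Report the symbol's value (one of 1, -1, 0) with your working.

(1737220/513279) = (197383/513279)   [reduce mod 513279]
reciprocity: (197383/513279) = -1·(513279/197383) since 197383 mod 4 = 3, 513279 mod 4 = 3; sign now -1
(513279/197383) = (118513/197383)   [reduce mod 197383]
reciprocity: (118513/197383) = +1·(197383/118513) since 118513 mod 4 = 1, 197383 mod 4 = 3; sign now -1
(197383/118513) = (78870/118513)   [reduce mod 118513]
78870 = 2^1·39435; (2/118513) = +1 since 118513 mod 8 = 1, so (78870/118513) = (+1)^1·(39435/118513); sign now -1
reciprocity: (39435/118513) = +1·(118513/39435) since 39435 mod 4 = 3, 118513 mod 4 = 1; sign now -1
(118513/39435) = (208/39435)   [reduce mod 39435]
208 = 2^4·13; (2/39435) = -1 since 39435 mod 8 = 3, so (208/39435) = (-1)^4·(13/39435); sign now -1
reciprocity: (13/39435) = +1·(39435/13) since 13 mod 4 = 1, 39435 mod 4 = 3; sign now -1
(39435/13) = (6/13)   [reduce mod 13]
6 = 2^1·3; (2/13) = -1 since 13 mod 8 = 5, so (6/13) = (-1)^1·(3/13); sign now +1
reciprocity: (3/13) = +1·(13/3) since 3 mod 4 = 3, 13 mod 4 = 1; sign now +1
(13/3) = (1/3)   [reduce mod 3]
(1/3) = 1; final value = sign = +1

1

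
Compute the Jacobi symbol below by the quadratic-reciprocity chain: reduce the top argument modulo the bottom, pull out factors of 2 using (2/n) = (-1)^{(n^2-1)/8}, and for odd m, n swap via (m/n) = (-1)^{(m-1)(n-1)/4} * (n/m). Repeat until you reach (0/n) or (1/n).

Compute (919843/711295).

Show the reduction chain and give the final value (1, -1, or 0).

(919843/711295): 919843 mod 711295 = 208548, so (919843/711295) = (208548/711295)
factor out 2^2: 208548 = 2^2·52137; with 711295 mod 8 = 7, (2/711295) = +1; sign now +1; continue with (52137/711295)
flip (52137/711295) -> (711295/52137): both odd, 52137 mod 4 = 1, 711295 mod 4 = 3, so the flip contributes +1; sign now +1
(711295/52137): 711295 mod 52137 = 33514, so (711295/52137) = (33514/52137)
factor out 2^1: 33514 = 2^1·16757; with 52137 mod 8 = 1, (2/52137) = +1; sign now +1; continue with (16757/52137)
flip (16757/52137) -> (52137/16757): both odd, 16757 mod 4 = 1, 52137 mod 4 = 1, so the flip contributes +1; sign now +1
(52137/16757): 52137 mod 16757 = 1866, so (52137/16757) = (1866/16757)
factor out 2^1: 1866 = 2^1·933; with 16757 mod 8 = 5, (2/16757) = -1; sign now -1; continue with (933/16757)
flip (933/16757) -> (16757/933): both odd, 933 mod 4 = 1, 16757 mod 4 = 1, so the flip contributes +1; sign now -1
(16757/933): 16757 mod 933 = 896, so (16757/933) = (896/933)
factor out 2^7: 896 = 2^7·7; with 933 mod 8 = 5, (2/933) = -1; sign now +1; continue with (7/933)
flip (7/933) -> (933/7): both odd, 7 mod 4 = 3, 933 mod 4 = 1, so the flip contributes +1; sign now +1
(933/7): 933 mod 7 = 2, so (933/7) = (2/7)
factor out 2^1: 2 = 2^1·1; with 7 mod 8 = 7, (2/7) = +1; sign now +1; continue with (1/7)
reached (1/7) = 1, so the symbol is +1

1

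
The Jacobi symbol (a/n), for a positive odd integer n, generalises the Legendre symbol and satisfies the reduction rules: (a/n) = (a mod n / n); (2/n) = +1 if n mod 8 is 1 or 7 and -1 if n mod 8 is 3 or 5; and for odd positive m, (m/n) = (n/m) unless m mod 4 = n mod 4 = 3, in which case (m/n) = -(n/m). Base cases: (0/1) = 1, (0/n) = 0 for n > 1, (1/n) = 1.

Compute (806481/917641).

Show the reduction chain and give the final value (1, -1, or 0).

flip (806481/917641) -> (917641/806481): both odd, 806481 mod 4 = 1, 917641 mod 4 = 1, so the flip contributes +1; sign now +1
(917641/806481): 917641 mod 806481 = 111160, so (917641/806481) = (111160/806481)
factor out 2^3: 111160 = 2^3·13895; with 806481 mod 8 = 1, (2/806481) = +1; sign now +1; continue with (13895/806481)
flip (13895/806481) -> (806481/13895): both odd, 13895 mod 4 = 3, 806481 mod 4 = 1, so the flip contributes +1; sign now +1
(806481/13895): 806481 mod 13895 = 571, so (806481/13895) = (571/13895)
flip (571/13895) -> (13895/571): both odd, 571 mod 4 = 3, 13895 mod 4 = 3, so the flip contributes -1; sign now -1
(13895/571): 13895 mod 571 = 191, so (13895/571) = (191/571)
flip (191/571) -> (571/191): both odd, 191 mod 4 = 3, 571 mod 4 = 3, so the flip contributes -1; sign now +1
(571/191): 571 mod 191 = 189, so (571/191) = (189/191)
flip (189/191) -> (191/189): both odd, 189 mod 4 = 1, 191 mod 4 = 3, so the flip contributes +1; sign now +1
(191/189): 191 mod 189 = 2, so (191/189) = (2/189)
factor out 2^1: 2 = 2^1·1; with 189 mod 8 = 5, (2/189) = -1; sign now -1; continue with (1/189)
reached (1/189) = 1, so the symbol is -1

-1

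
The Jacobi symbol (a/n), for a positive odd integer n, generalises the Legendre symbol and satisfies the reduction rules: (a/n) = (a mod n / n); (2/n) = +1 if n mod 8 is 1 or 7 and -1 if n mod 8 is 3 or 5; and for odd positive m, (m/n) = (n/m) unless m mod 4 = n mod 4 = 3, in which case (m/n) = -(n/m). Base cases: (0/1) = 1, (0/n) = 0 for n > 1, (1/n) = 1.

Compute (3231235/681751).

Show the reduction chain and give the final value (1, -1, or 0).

(3231235/681751) = (504231/681751)   [reduce mod 681751]
reciprocity: (504231/681751) = -1·(681751/504231) since 504231 mod 4 = 3, 681751 mod 4 = 3; sign now -1
(681751/504231) = (177520/504231)   [reduce mod 504231]
177520 = 2^4·11095; (2/504231) = +1 since 504231 mod 8 = 7, so (177520/504231) = (+1)^4·(11095/504231); sign now -1
reciprocity: (11095/504231) = -1·(504231/11095) since 11095 mod 4 = 3, 504231 mod 4 = 3; sign now +1
(504231/11095) = (4956/11095)   [reduce mod 11095]
4956 = 2^2·1239; (2/11095) = +1 since 11095 mod 8 = 7, so (4956/11095) = (+1)^2·(1239/11095); sign now +1
reciprocity: (1239/11095) = -1·(11095/1239) since 1239 mod 4 = 3, 11095 mod 4 = 3; sign now -1
(11095/1239) = (1183/1239)   [reduce mod 1239]
reciprocity: (1183/1239) = -1·(1239/1183) since 1183 mod 4 = 3, 1239 mod 4 = 3; sign now +1
(1239/1183) = (56/1183)   [reduce mod 1183]
56 = 2^3·7; (2/1183) = +1 since 1183 mod 8 = 7, so (56/1183) = (+1)^3·(7/1183); sign now +1
reciprocity: (7/1183) = -1·(1183/7) since 7 mod 4 = 3, 1183 mod 4 = 3; sign now -1
(1183/7) = (0/7)   [reduce mod 7]
(0/7) = 0   [gcd(a, n) > 1]; final value = 0

0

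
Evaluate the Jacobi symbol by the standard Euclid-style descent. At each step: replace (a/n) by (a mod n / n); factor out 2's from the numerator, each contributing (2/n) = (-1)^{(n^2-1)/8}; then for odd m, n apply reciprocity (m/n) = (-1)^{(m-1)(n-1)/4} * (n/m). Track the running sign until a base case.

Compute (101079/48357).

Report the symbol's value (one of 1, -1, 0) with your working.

0

(101079/48357) = (4365/48357)   [reduce mod 48357]
reciprocity: (4365/48357) = +1·(48357/4365) since 4365 mod 4 = 1, 48357 mod 4 = 1; sign now +1
(48357/4365) = (342/4365)   [reduce mod 4365]
342 = 2^1·171; (2/4365) = -1 since 4365 mod 8 = 5, so (342/4365) = (-1)^1·(171/4365); sign now -1
reciprocity: (171/4365) = +1·(4365/171) since 171 mod 4 = 3, 4365 mod 4 = 1; sign now -1
(4365/171) = (90/171)   [reduce mod 171]
90 = 2^1·45; (2/171) = -1 since 171 mod 8 = 3, so (90/171) = (-1)^1·(45/171); sign now +1
reciprocity: (45/171) = +1·(171/45) since 45 mod 4 = 1, 171 mod 4 = 3; sign now +1
(171/45) = (36/45)   [reduce mod 45]
36 = 2^2·9; (2/45) = -1 since 45 mod 8 = 5, so (36/45) = (-1)^2·(9/45); sign now +1
reciprocity: (9/45) = +1·(45/9) since 9 mod 4 = 1, 45 mod 4 = 1; sign now +1
(45/9) = (0/9)   [reduce mod 9]
(0/9) = 0   [gcd(a, n) > 1]; final value = 0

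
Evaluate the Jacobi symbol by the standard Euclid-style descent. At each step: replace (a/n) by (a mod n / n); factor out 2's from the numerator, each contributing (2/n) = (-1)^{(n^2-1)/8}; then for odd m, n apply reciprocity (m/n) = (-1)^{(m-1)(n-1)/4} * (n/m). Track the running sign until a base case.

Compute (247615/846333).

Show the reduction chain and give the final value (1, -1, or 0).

1

flip (247615/846333) -> (846333/247615): both odd, 247615 mod 4 = 3, 846333 mod 4 = 1, so the flip contributes +1; sign now +1
(846333/247615): 846333 mod 247615 = 103488, so (846333/247615) = (103488/247615)
factor out 2^6: 103488 = 2^6·1617; with 247615 mod 8 = 7, (2/247615) = +1; sign now +1; continue with (1617/247615)
flip (1617/247615) -> (247615/1617): both odd, 1617 mod 4 = 1, 247615 mod 4 = 3, so the flip contributes +1; sign now +1
(247615/1617): 247615 mod 1617 = 214, so (247615/1617) = (214/1617)
factor out 2^1: 214 = 2^1·107; with 1617 mod 8 = 1, (2/1617) = +1; sign now +1; continue with (107/1617)
flip (107/1617) -> (1617/107): both odd, 107 mod 4 = 3, 1617 mod 4 = 1, so the flip contributes +1; sign now +1
(1617/107): 1617 mod 107 = 12, so (1617/107) = (12/107)
factor out 2^2: 12 = 2^2·3; with 107 mod 8 = 3, (2/107) = -1; sign now +1; continue with (3/107)
flip (3/107) -> (107/3): both odd, 3 mod 4 = 3, 107 mod 4 = 3, so the flip contributes -1; sign now -1
(107/3): 107 mod 3 = 2, so (107/3) = (2/3)
factor out 2^1: 2 = 2^1·1; with 3 mod 8 = 3, (2/3) = -1; sign now +1; continue with (1/3)
reached (1/3) = 1, so the symbol is +1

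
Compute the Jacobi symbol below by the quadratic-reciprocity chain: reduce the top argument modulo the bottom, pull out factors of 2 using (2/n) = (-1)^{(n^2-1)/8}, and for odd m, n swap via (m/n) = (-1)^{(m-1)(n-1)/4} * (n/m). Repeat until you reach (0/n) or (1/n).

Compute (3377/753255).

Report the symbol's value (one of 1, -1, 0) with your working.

-1

reciprocity: (3377/753255) = +1·(753255/3377) since 3377 mod 4 = 1, 753255 mod 4 = 3; sign now +1
(753255/3377) = (184/3377)   [reduce mod 3377]
184 = 2^3·23; (2/3377) = +1 since 3377 mod 8 = 1, so (184/3377) = (+1)^3·(23/3377); sign now +1
reciprocity: (23/3377) = +1·(3377/23) since 23 mod 4 = 3, 3377 mod 4 = 1; sign now +1
(3377/23) = (19/23)   [reduce mod 23]
reciprocity: (19/23) = -1·(23/19) since 19 mod 4 = 3, 23 mod 4 = 3; sign now -1
(23/19) = (4/19)   [reduce mod 19]
4 = 2^2·1; (2/19) = -1 since 19 mod 8 = 3, so (4/19) = (-1)^2·(1/19); sign now -1
(1/19) = 1; final value = sign = -1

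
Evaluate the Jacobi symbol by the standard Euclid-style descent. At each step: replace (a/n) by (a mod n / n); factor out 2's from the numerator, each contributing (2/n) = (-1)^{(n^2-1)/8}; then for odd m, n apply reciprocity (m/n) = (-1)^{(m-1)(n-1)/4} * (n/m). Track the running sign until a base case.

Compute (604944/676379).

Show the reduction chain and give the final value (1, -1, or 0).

1

factor out 2^4: 604944 = 2^4·37809; with 676379 mod 8 = 3, (2/676379) = -1; sign now +1; continue with (37809/676379)
flip (37809/676379) -> (676379/37809): both odd, 37809 mod 4 = 1, 676379 mod 4 = 3, so the flip contributes +1; sign now +1
(676379/37809): 676379 mod 37809 = 33626, so (676379/37809) = (33626/37809)
factor out 2^1: 33626 = 2^1·16813; with 37809 mod 8 = 1, (2/37809) = +1; sign now +1; continue with (16813/37809)
flip (16813/37809) -> (37809/16813): both odd, 16813 mod 4 = 1, 37809 mod 4 = 1, so the flip contributes +1; sign now +1
(37809/16813): 37809 mod 16813 = 4183, so (37809/16813) = (4183/16813)
flip (4183/16813) -> (16813/4183): both odd, 4183 mod 4 = 3, 16813 mod 4 = 1, so the flip contributes +1; sign now +1
(16813/4183): 16813 mod 4183 = 81, so (16813/4183) = (81/4183)
flip (81/4183) -> (4183/81): both odd, 81 mod 4 = 1, 4183 mod 4 = 3, so the flip contributes +1; sign now +1
(4183/81): 4183 mod 81 = 52, so (4183/81) = (52/81)
factor out 2^2: 52 = 2^2·13; with 81 mod 8 = 1, (2/81) = +1; sign now +1; continue with (13/81)
flip (13/81) -> (81/13): both odd, 13 mod 4 = 1, 81 mod 4 = 1, so the flip contributes +1; sign now +1
(81/13): 81 mod 13 = 3, so (81/13) = (3/13)
flip (3/13) -> (13/3): both odd, 3 mod 4 = 3, 13 mod 4 = 1, so the flip contributes +1; sign now +1
(13/3): 13 mod 3 = 1, so (13/3) = (1/3)
reached (1/3) = 1, so the symbol is +1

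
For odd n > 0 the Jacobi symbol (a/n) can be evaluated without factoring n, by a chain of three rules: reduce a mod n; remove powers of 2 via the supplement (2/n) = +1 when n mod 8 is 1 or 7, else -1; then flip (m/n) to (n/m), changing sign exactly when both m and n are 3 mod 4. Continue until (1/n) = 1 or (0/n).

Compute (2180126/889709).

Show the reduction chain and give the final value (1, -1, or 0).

1

(2180126/889709): 2180126 mod 889709 = 400708, so (2180126/889709) = (400708/889709)
factor out 2^2: 400708 = 2^2·100177; with 889709 mod 8 = 5, (2/889709) = -1; sign now +1; continue with (100177/889709)
flip (100177/889709) -> (889709/100177): both odd, 100177 mod 4 = 1, 889709 mod 4 = 1, so the flip contributes +1; sign now +1
(889709/100177): 889709 mod 100177 = 88293, so (889709/100177) = (88293/100177)
flip (88293/100177) -> (100177/88293): both odd, 88293 mod 4 = 1, 100177 mod 4 = 1, so the flip contributes +1; sign now +1
(100177/88293): 100177 mod 88293 = 11884, so (100177/88293) = (11884/88293)
factor out 2^2: 11884 = 2^2·2971; with 88293 mod 8 = 5, (2/88293) = -1; sign now +1; continue with (2971/88293)
flip (2971/88293) -> (88293/2971): both odd, 2971 mod 4 = 3, 88293 mod 4 = 1, so the flip contributes +1; sign now +1
(88293/2971): 88293 mod 2971 = 2134, so (88293/2971) = (2134/2971)
factor out 2^1: 2134 = 2^1·1067; with 2971 mod 8 = 3, (2/2971) = -1; sign now -1; continue with (1067/2971)
flip (1067/2971) -> (2971/1067): both odd, 1067 mod 4 = 3, 2971 mod 4 = 3, so the flip contributes -1; sign now +1
(2971/1067): 2971 mod 1067 = 837, so (2971/1067) = (837/1067)
flip (837/1067) -> (1067/837): both odd, 837 mod 4 = 1, 1067 mod 4 = 3, so the flip contributes +1; sign now +1
(1067/837): 1067 mod 837 = 230, so (1067/837) = (230/837)
factor out 2^1: 230 = 2^1·115; with 837 mod 8 = 5, (2/837) = -1; sign now -1; continue with (115/837)
flip (115/837) -> (837/115): both odd, 115 mod 4 = 3, 837 mod 4 = 1, so the flip contributes +1; sign now -1
(837/115): 837 mod 115 = 32, so (837/115) = (32/115)
factor out 2^5: 32 = 2^5·1; with 115 mod 8 = 3, (2/115) = -1; sign now +1; continue with (1/115)
reached (1/115) = 1, so the symbol is +1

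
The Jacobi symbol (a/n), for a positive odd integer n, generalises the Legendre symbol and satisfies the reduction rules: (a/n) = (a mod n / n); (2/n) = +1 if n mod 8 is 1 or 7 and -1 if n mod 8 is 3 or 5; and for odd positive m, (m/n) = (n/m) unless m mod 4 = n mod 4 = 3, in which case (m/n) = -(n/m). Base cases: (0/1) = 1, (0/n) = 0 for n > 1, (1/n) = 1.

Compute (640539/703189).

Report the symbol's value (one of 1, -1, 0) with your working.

-1

reciprocity: (640539/703189) = +1·(703189/640539) since 640539 mod 4 = 3, 703189 mod 4 = 1; sign now +1
(703189/640539) = (62650/640539)   [reduce mod 640539]
62650 = 2^1·31325; (2/640539) = -1 since 640539 mod 8 = 3, so (62650/640539) = (-1)^1·(31325/640539); sign now -1
reciprocity: (31325/640539) = +1·(640539/31325) since 31325 mod 4 = 1, 640539 mod 4 = 3; sign now -1
(640539/31325) = (14039/31325)   [reduce mod 31325]
reciprocity: (14039/31325) = +1·(31325/14039) since 14039 mod 4 = 3, 31325 mod 4 = 1; sign now -1
(31325/14039) = (3247/14039)   [reduce mod 14039]
reciprocity: (3247/14039) = -1·(14039/3247) since 3247 mod 4 = 3, 14039 mod 4 = 3; sign now +1
(14039/3247) = (1051/3247)   [reduce mod 3247]
reciprocity: (1051/3247) = -1·(3247/1051) since 1051 mod 4 = 3, 3247 mod 4 = 3; sign now -1
(3247/1051) = (94/1051)   [reduce mod 1051]
94 = 2^1·47; (2/1051) = -1 since 1051 mod 8 = 3, so (94/1051) = (-1)^1·(47/1051); sign now +1
reciprocity: (47/1051) = -1·(1051/47) since 47 mod 4 = 3, 1051 mod 4 = 3; sign now -1
(1051/47) = (17/47)   [reduce mod 47]
reciprocity: (17/47) = +1·(47/17) since 17 mod 4 = 1, 47 mod 4 = 3; sign now -1
(47/17) = (13/17)   [reduce mod 17]
reciprocity: (13/17) = +1·(17/13) since 13 mod 4 = 1, 17 mod 4 = 1; sign now -1
(17/13) = (4/13)   [reduce mod 13]
4 = 2^2·1; (2/13) = -1 since 13 mod 8 = 5, so (4/13) = (-1)^2·(1/13); sign now -1
(1/13) = 1; final value = sign = -1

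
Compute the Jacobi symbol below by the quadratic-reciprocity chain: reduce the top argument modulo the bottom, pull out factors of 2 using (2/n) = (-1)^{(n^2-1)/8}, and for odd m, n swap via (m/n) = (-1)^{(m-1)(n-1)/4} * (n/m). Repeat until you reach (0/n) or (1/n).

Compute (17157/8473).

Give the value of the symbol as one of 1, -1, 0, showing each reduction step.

-1

(17157/8473): 17157 mod 8473 = 211, so (17157/8473) = (211/8473)
flip (211/8473) -> (8473/211): both odd, 211 mod 4 = 3, 8473 mod 4 = 1, so the flip contributes +1; sign now +1
(8473/211): 8473 mod 211 = 33, so (8473/211) = (33/211)
flip (33/211) -> (211/33): both odd, 33 mod 4 = 1, 211 mod 4 = 3, so the flip contributes +1; sign now +1
(211/33): 211 mod 33 = 13, so (211/33) = (13/33)
flip (13/33) -> (33/13): both odd, 13 mod 4 = 1, 33 mod 4 = 1, so the flip contributes +1; sign now +1
(33/13): 33 mod 13 = 7, so (33/13) = (7/13)
flip (7/13) -> (13/7): both odd, 7 mod 4 = 3, 13 mod 4 = 1, so the flip contributes +1; sign now +1
(13/7): 13 mod 7 = 6, so (13/7) = (6/7)
factor out 2^1: 6 = 2^1·3; with 7 mod 8 = 7, (2/7) = +1; sign now +1; continue with (3/7)
flip (3/7) -> (7/3): both odd, 3 mod 4 = 3, 7 mod 4 = 3, so the flip contributes -1; sign now -1
(7/3): 7 mod 3 = 1, so (7/3) = (1/3)
reached (1/3) = 1, so the symbol is -1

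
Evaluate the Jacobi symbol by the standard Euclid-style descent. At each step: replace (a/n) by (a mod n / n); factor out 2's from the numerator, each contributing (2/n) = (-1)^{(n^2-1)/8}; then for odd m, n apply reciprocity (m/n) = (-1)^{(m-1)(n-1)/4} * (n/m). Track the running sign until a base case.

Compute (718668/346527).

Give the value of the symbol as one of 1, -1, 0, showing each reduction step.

0

(718668/346527): 718668 mod 346527 = 25614, so (718668/346527) = (25614/346527)
factor out 2^1: 25614 = 2^1·12807; with 346527 mod 8 = 7, (2/346527) = +1; sign now +1; continue with (12807/346527)
flip (12807/346527) -> (346527/12807): both odd, 12807 mod 4 = 3, 346527 mod 4 = 3, so the flip contributes -1; sign now -1
(346527/12807): 346527 mod 12807 = 738, so (346527/12807) = (738/12807)
factor out 2^1: 738 = 2^1·369; with 12807 mod 8 = 7, (2/12807) = +1; sign now -1; continue with (369/12807)
flip (369/12807) -> (12807/369): both odd, 369 mod 4 = 1, 12807 mod 4 = 3, so the flip contributes +1; sign now -1
(12807/369): 12807 mod 369 = 261, so (12807/369) = (261/369)
flip (261/369) -> (369/261): both odd, 261 mod 4 = 1, 369 mod 4 = 1, so the flip contributes +1; sign now -1
(369/261): 369 mod 261 = 108, so (369/261) = (108/261)
factor out 2^2: 108 = 2^2·27; with 261 mod 8 = 5, (2/261) = -1; sign now -1; continue with (27/261)
flip (27/261) -> (261/27): both odd, 27 mod 4 = 3, 261 mod 4 = 1, so the flip contributes +1; sign now -1
(261/27): 261 mod 27 = 18, so (261/27) = (18/27)
factor out 2^1: 18 = 2^1·9; with 27 mod 8 = 3, (2/27) = -1; sign now +1; continue with (9/27)
flip (9/27) -> (27/9): both odd, 9 mod 4 = 1, 27 mod 4 = 3, so the flip contributes +1; sign now +1
(27/9): 27 mod 9 = 0, so (27/9) = (0/9)
reached (0/9); gcd(a, n) > 1, so (0/9) = 0 and the symbol is 0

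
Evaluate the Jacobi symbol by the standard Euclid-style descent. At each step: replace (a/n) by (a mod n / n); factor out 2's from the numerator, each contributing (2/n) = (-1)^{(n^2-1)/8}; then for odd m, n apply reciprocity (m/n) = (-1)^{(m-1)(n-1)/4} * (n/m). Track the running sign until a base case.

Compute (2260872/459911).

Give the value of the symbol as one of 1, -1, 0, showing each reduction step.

-1

(2260872/459911) = (421228/459911)   [reduce mod 459911]
421228 = 2^2·105307; (2/459911) = +1 since 459911 mod 8 = 7, so (421228/459911) = (+1)^2·(105307/459911); sign now +1
reciprocity: (105307/459911) = -1·(459911/105307) since 105307 mod 4 = 3, 459911 mod 4 = 3; sign now -1
(459911/105307) = (38683/105307)   [reduce mod 105307]
reciprocity: (38683/105307) = -1·(105307/38683) since 38683 mod 4 = 3, 105307 mod 4 = 3; sign now +1
(105307/38683) = (27941/38683)   [reduce mod 38683]
reciprocity: (27941/38683) = +1·(38683/27941) since 27941 mod 4 = 1, 38683 mod 4 = 3; sign now +1
(38683/27941) = (10742/27941)   [reduce mod 27941]
10742 = 2^1·5371; (2/27941) = -1 since 27941 mod 8 = 5, so (10742/27941) = (-1)^1·(5371/27941); sign now -1
reciprocity: (5371/27941) = +1·(27941/5371) since 5371 mod 4 = 3, 27941 mod 4 = 1; sign now -1
(27941/5371) = (1086/5371)   [reduce mod 5371]
1086 = 2^1·543; (2/5371) = -1 since 5371 mod 8 = 3, so (1086/5371) = (-1)^1·(543/5371); sign now +1
reciprocity: (543/5371) = -1·(5371/543) since 543 mod 4 = 3, 5371 mod 4 = 3; sign now -1
(5371/543) = (484/543)   [reduce mod 543]
484 = 2^2·121; (2/543) = +1 since 543 mod 8 = 7, so (484/543) = (+1)^2·(121/543); sign now -1
reciprocity: (121/543) = +1·(543/121) since 121 mod 4 = 1, 543 mod 4 = 3; sign now -1
(543/121) = (59/121)   [reduce mod 121]
reciprocity: (59/121) = +1·(121/59) since 59 mod 4 = 3, 121 mod 4 = 1; sign now -1
(121/59) = (3/59)   [reduce mod 59]
reciprocity: (3/59) = -1·(59/3) since 3 mod 4 = 3, 59 mod 4 = 3; sign now +1
(59/3) = (2/3)   [reduce mod 3]
2 = 2^1·1; (2/3) = -1 since 3 mod 8 = 3, so (2/3) = (-1)^1·(1/3); sign now -1
(1/3) = 1; final value = sign = -1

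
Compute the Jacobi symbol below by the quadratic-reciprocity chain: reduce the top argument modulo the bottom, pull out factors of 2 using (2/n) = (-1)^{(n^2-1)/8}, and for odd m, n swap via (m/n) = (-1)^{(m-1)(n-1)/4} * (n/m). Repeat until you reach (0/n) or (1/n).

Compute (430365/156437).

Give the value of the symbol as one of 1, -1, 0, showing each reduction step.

(430365/156437): 430365 mod 156437 = 117491, so (430365/156437) = (117491/156437)
flip (117491/156437) -> (156437/117491): both odd, 117491 mod 4 = 3, 156437 mod 4 = 1, so the flip contributes +1; sign now +1
(156437/117491): 156437 mod 117491 = 38946, so (156437/117491) = (38946/117491)
factor out 2^1: 38946 = 2^1·19473; with 117491 mod 8 = 3, (2/117491) = -1; sign now -1; continue with (19473/117491)
flip (19473/117491) -> (117491/19473): both odd, 19473 mod 4 = 1, 117491 mod 4 = 3, so the flip contributes +1; sign now -1
(117491/19473): 117491 mod 19473 = 653, so (117491/19473) = (653/19473)
flip (653/19473) -> (19473/653): both odd, 653 mod 4 = 1, 19473 mod 4 = 1, so the flip contributes +1; sign now -1
(19473/653): 19473 mod 653 = 536, so (19473/653) = (536/653)
factor out 2^3: 536 = 2^3·67; with 653 mod 8 = 5, (2/653) = -1; sign now +1; continue with (67/653)
flip (67/653) -> (653/67): both odd, 67 mod 4 = 3, 653 mod 4 = 1, so the flip contributes +1; sign now +1
(653/67): 653 mod 67 = 50, so (653/67) = (50/67)
factor out 2^1: 50 = 2^1·25; with 67 mod 8 = 3, (2/67) = -1; sign now -1; continue with (25/67)
flip (25/67) -> (67/25): both odd, 25 mod 4 = 1, 67 mod 4 = 3, so the flip contributes +1; sign now -1
(67/25): 67 mod 25 = 17, so (67/25) = (17/25)
flip (17/25) -> (25/17): both odd, 17 mod 4 = 1, 25 mod 4 = 1, so the flip contributes +1; sign now -1
(25/17): 25 mod 17 = 8, so (25/17) = (8/17)
factor out 2^3: 8 = 2^3·1; with 17 mod 8 = 1, (2/17) = +1; sign now -1; continue with (1/17)
reached (1/17) = 1, so the symbol is -1

-1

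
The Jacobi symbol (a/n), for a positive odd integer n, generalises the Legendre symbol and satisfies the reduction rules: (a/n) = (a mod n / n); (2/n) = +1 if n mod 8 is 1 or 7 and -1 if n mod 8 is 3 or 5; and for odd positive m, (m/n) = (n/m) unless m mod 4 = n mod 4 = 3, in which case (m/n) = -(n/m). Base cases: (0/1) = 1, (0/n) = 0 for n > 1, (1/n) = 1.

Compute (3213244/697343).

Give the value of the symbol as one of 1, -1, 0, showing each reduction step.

-1

(3213244/697343) = (423872/697343)   [reduce mod 697343]
423872 = 2^6·6623; (2/697343) = +1 since 697343 mod 8 = 7, so (423872/697343) = (+1)^6·(6623/697343); sign now +1
reciprocity: (6623/697343) = -1·(697343/6623) since 6623 mod 4 = 3, 697343 mod 4 = 3; sign now -1
(697343/6623) = (1928/6623)   [reduce mod 6623]
1928 = 2^3·241; (2/6623) = +1 since 6623 mod 8 = 7, so (1928/6623) = (+1)^3·(241/6623); sign now -1
reciprocity: (241/6623) = +1·(6623/241) since 241 mod 4 = 1, 6623 mod 4 = 3; sign now -1
(6623/241) = (116/241)   [reduce mod 241]
116 = 2^2·29; (2/241) = +1 since 241 mod 8 = 1, so (116/241) = (+1)^2·(29/241); sign now -1
reciprocity: (29/241) = +1·(241/29) since 29 mod 4 = 1, 241 mod 4 = 1; sign now -1
(241/29) = (9/29)   [reduce mod 29]
reciprocity: (9/29) = +1·(29/9) since 9 mod 4 = 1, 29 mod 4 = 1; sign now -1
(29/9) = (2/9)   [reduce mod 9]
2 = 2^1·1; (2/9) = +1 since 9 mod 8 = 1, so (2/9) = (+1)^1·(1/9); sign now -1
(1/9) = 1; final value = sign = -1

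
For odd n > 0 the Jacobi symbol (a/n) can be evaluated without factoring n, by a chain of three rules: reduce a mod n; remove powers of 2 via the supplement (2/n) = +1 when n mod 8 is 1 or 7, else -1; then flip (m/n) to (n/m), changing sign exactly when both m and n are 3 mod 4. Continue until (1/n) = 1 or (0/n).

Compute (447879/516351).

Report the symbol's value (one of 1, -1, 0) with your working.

reciprocity: (447879/516351) = -1·(516351/447879) since 447879 mod 4 = 3, 516351 mod 4 = 3; sign now -1
(516351/447879) = (68472/447879)   [reduce mod 447879]
68472 = 2^3·8559; (2/447879) = +1 since 447879 mod 8 = 7, so (68472/447879) = (+1)^3·(8559/447879); sign now -1
reciprocity: (8559/447879) = -1·(447879/8559) since 8559 mod 4 = 3, 447879 mod 4 = 3; sign now +1
(447879/8559) = (2811/8559)   [reduce mod 8559]
reciprocity: (2811/8559) = -1·(8559/2811) since 2811 mod 4 = 3, 8559 mod 4 = 3; sign now -1
(8559/2811) = (126/2811)   [reduce mod 2811]
126 = 2^1·63; (2/2811) = -1 since 2811 mod 8 = 3, so (126/2811) = (-1)^1·(63/2811); sign now +1
reciprocity: (63/2811) = -1·(2811/63) since 63 mod 4 = 3, 2811 mod 4 = 3; sign now -1
(2811/63) = (39/63)   [reduce mod 63]
reciprocity: (39/63) = -1·(63/39) since 39 mod 4 = 3, 63 mod 4 = 3; sign now +1
(63/39) = (24/39)   [reduce mod 39]
24 = 2^3·3; (2/39) = +1 since 39 mod 8 = 7, so (24/39) = (+1)^3·(3/39); sign now +1
reciprocity: (3/39) = -1·(39/3) since 3 mod 4 = 3, 39 mod 4 = 3; sign now -1
(39/3) = (0/3)   [reduce mod 3]
(0/3) = 0   [gcd(a, n) > 1]; final value = 0

0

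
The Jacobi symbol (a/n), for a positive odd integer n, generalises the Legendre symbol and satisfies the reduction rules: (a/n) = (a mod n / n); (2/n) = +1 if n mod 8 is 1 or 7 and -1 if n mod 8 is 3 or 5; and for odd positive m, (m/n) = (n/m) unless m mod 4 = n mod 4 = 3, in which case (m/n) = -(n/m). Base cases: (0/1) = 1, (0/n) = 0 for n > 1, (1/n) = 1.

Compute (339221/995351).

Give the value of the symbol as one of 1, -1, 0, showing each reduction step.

1

flip (339221/995351) -> (995351/339221): both odd, 339221 mod 4 = 1, 995351 mod 4 = 3, so the flip contributes +1; sign now +1
(995351/339221): 995351 mod 339221 = 316909, so (995351/339221) = (316909/339221)
flip (316909/339221) -> (339221/316909): both odd, 316909 mod 4 = 1, 339221 mod 4 = 1, so the flip contributes +1; sign now +1
(339221/316909): 339221 mod 316909 = 22312, so (339221/316909) = (22312/316909)
factor out 2^3: 22312 = 2^3·2789; with 316909 mod 8 = 5, (2/316909) = -1; sign now -1; continue with (2789/316909)
flip (2789/316909) -> (316909/2789): both odd, 2789 mod 4 = 1, 316909 mod 4 = 1, so the flip contributes +1; sign now -1
(316909/2789): 316909 mod 2789 = 1752, so (316909/2789) = (1752/2789)
factor out 2^3: 1752 = 2^3·219; with 2789 mod 8 = 5, (2/2789) = -1; sign now +1; continue with (219/2789)
flip (219/2789) -> (2789/219): both odd, 219 mod 4 = 3, 2789 mod 4 = 1, so the flip contributes +1; sign now +1
(2789/219): 2789 mod 219 = 161, so (2789/219) = (161/219)
flip (161/219) -> (219/161): both odd, 161 mod 4 = 1, 219 mod 4 = 3, so the flip contributes +1; sign now +1
(219/161): 219 mod 161 = 58, so (219/161) = (58/161)
factor out 2^1: 58 = 2^1·29; with 161 mod 8 = 1, (2/161) = +1; sign now +1; continue with (29/161)
flip (29/161) -> (161/29): both odd, 29 mod 4 = 1, 161 mod 4 = 1, so the flip contributes +1; sign now +1
(161/29): 161 mod 29 = 16, so (161/29) = (16/29)
factor out 2^4: 16 = 2^4·1; with 29 mod 8 = 5, (2/29) = -1; sign now +1; continue with (1/29)
reached (1/29) = 1, so the symbol is +1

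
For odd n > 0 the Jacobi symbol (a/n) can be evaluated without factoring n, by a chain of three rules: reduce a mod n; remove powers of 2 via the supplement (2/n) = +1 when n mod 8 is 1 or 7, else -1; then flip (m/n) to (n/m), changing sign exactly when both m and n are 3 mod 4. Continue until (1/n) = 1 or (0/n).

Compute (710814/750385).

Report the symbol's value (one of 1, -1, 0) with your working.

1

factor out 2^1: 710814 = 2^1·355407; with 750385 mod 8 = 1, (2/750385) = +1; sign now +1; continue with (355407/750385)
flip (355407/750385) -> (750385/355407): both odd, 355407 mod 4 = 3, 750385 mod 4 = 1, so the flip contributes +1; sign now +1
(750385/355407): 750385 mod 355407 = 39571, so (750385/355407) = (39571/355407)
flip (39571/355407) -> (355407/39571): both odd, 39571 mod 4 = 3, 355407 mod 4 = 3, so the flip contributes -1; sign now -1
(355407/39571): 355407 mod 39571 = 38839, so (355407/39571) = (38839/39571)
flip (38839/39571) -> (39571/38839): both odd, 38839 mod 4 = 3, 39571 mod 4 = 3, so the flip contributes -1; sign now +1
(39571/38839): 39571 mod 38839 = 732, so (39571/38839) = (732/38839)
factor out 2^2: 732 = 2^2·183; with 38839 mod 8 = 7, (2/38839) = +1; sign now +1; continue with (183/38839)
flip (183/38839) -> (38839/183): both odd, 183 mod 4 = 3, 38839 mod 4 = 3, so the flip contributes -1; sign now -1
(38839/183): 38839 mod 183 = 43, so (38839/183) = (43/183)
flip (43/183) -> (183/43): both odd, 43 mod 4 = 3, 183 mod 4 = 3, so the flip contributes -1; sign now +1
(183/43): 183 mod 43 = 11, so (183/43) = (11/43)
flip (11/43) -> (43/11): both odd, 11 mod 4 = 3, 43 mod 4 = 3, so the flip contributes -1; sign now -1
(43/11): 43 mod 11 = 10, so (43/11) = (10/11)
factor out 2^1: 10 = 2^1·5; with 11 mod 8 = 3, (2/11) = -1; sign now +1; continue with (5/11)
flip (5/11) -> (11/5): both odd, 5 mod 4 = 1, 11 mod 4 = 3, so the flip contributes +1; sign now +1
(11/5): 11 mod 5 = 1, so (11/5) = (1/5)
reached (1/5) = 1, so the symbol is +1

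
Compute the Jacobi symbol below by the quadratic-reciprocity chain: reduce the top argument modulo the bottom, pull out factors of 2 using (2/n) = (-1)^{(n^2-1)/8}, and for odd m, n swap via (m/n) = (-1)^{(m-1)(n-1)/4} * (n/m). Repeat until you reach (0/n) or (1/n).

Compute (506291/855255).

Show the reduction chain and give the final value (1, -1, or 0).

flip (506291/855255) -> (855255/506291): both odd, 506291 mod 4 = 3, 855255 mod 4 = 3, so the flip contributes -1; sign now -1
(855255/506291): 855255 mod 506291 = 348964, so (855255/506291) = (348964/506291)
factor out 2^2: 348964 = 2^2·87241; with 506291 mod 8 = 3, (2/506291) = -1; sign now -1; continue with (87241/506291)
flip (87241/506291) -> (506291/87241): both odd, 87241 mod 4 = 1, 506291 mod 4 = 3, so the flip contributes +1; sign now -1
(506291/87241): 506291 mod 87241 = 70086, so (506291/87241) = (70086/87241)
factor out 2^1: 70086 = 2^1·35043; with 87241 mod 8 = 1, (2/87241) = +1; sign now -1; continue with (35043/87241)
flip (35043/87241) -> (87241/35043): both odd, 35043 mod 4 = 3, 87241 mod 4 = 1, so the flip contributes +1; sign now -1
(87241/35043): 87241 mod 35043 = 17155, so (87241/35043) = (17155/35043)
flip (17155/35043) -> (35043/17155): both odd, 17155 mod 4 = 3, 35043 mod 4 = 3, so the flip contributes -1; sign now +1
(35043/17155): 35043 mod 17155 = 733, so (35043/17155) = (733/17155)
flip (733/17155) -> (17155/733): both odd, 733 mod 4 = 1, 17155 mod 4 = 3, so the flip contributes +1; sign now +1
(17155/733): 17155 mod 733 = 296, so (17155/733) = (296/733)
factor out 2^3: 296 = 2^3·37; with 733 mod 8 = 5, (2/733) = -1; sign now -1; continue with (37/733)
flip (37/733) -> (733/37): both odd, 37 mod 4 = 1, 733 mod 4 = 1, so the flip contributes +1; sign now -1
(733/37): 733 mod 37 = 30, so (733/37) = (30/37)
factor out 2^1: 30 = 2^1·15; with 37 mod 8 = 5, (2/37) = -1; sign now +1; continue with (15/37)
flip (15/37) -> (37/15): both odd, 15 mod 4 = 3, 37 mod 4 = 1, so the flip contributes +1; sign now +1
(37/15): 37 mod 15 = 7, so (37/15) = (7/15)
flip (7/15) -> (15/7): both odd, 7 mod 4 = 3, 15 mod 4 = 3, so the flip contributes -1; sign now -1
(15/7): 15 mod 7 = 1, so (15/7) = (1/7)
reached (1/7) = 1, so the symbol is -1

-1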